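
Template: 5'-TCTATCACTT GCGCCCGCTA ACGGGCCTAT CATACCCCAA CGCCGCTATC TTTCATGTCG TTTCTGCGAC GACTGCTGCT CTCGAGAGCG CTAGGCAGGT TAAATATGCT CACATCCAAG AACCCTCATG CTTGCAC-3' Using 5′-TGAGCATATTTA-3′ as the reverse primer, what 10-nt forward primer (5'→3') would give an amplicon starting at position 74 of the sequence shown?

5'-TGCTGCTCTC-3'

The reverse primer's reverse complement TAAATATGCTCA matches the template at positions 101–112; the product starts at position 74.
The forward primer is identical to the top strand over positions 74–83: TGCTGCTCTC.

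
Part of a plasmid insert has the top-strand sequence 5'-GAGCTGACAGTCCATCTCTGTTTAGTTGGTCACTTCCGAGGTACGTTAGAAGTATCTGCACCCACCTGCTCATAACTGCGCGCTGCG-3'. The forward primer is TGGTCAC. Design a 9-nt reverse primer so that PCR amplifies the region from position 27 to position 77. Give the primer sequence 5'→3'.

The product's 3' end on the top strand is position 77.
The reverse primer anneals to the top strand over positions 69–77, i.e. to CTCATAACT.
Its sequence written 5'→3' is the reverse complement: AGTTATGAG.

5'-AGTTATGAG-3'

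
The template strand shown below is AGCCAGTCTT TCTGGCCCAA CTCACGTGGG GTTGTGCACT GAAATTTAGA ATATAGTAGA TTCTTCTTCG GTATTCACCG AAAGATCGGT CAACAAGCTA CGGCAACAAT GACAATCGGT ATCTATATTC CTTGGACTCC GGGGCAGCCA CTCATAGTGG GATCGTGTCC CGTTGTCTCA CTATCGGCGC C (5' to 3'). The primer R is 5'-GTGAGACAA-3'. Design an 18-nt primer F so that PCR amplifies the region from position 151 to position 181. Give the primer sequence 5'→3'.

5'-CTCATAGTGGGATCGTGT-3'

The reverse primer's reverse complement TTGTCTCAC matches the template at positions 173–181; the product starts at position 151.
The forward primer is identical to the top strand over positions 151–168: CTCATAGTGGGATCGTGT.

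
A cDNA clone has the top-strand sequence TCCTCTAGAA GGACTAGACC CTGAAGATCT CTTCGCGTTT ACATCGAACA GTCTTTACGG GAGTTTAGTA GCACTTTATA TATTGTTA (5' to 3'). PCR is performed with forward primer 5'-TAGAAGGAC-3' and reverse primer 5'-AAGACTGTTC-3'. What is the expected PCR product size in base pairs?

Scanning the template, TAGAAGGAC occurs at positions 6–14; this primer anneals to the bottom strand there with its 3' end pointing downstream.
The reverse primer's reverse complement is GAACAGTCTT, which matches the template at positions 46–55.
The product runs from position 6 to position 55, so its length is 55 − 6 + 1 = 50 bp.

50 bp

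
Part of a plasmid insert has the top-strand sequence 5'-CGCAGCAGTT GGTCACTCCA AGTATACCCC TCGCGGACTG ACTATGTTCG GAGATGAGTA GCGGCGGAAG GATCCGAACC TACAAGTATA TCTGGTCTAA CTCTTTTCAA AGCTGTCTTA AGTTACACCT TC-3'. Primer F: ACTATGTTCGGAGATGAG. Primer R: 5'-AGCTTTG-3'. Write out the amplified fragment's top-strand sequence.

5'-ACTATGTTCGGAGATGAGTAGCGGCGGAAGGATCCGAACCTACAAGTATATCTGGTCTAACTCTTTTCAAAGCT-3'

Scanning the template, ACTATGTTCGGAGATGAG occurs at positions 41–58; this primer anneals to the bottom strand there with its 3' end pointing downstream.
The reverse primer's reverse complement is CAAAGCT, which matches the template at positions 108–114.
The product is the template from position 41 through 114 (74 bp).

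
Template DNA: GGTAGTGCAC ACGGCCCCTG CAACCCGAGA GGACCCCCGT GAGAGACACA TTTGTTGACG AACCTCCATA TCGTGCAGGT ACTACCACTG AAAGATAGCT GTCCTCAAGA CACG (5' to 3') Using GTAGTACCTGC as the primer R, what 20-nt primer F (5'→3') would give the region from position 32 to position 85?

5'-GACCCCCGTGAGAGACACAT-3'

The reverse primer's reverse complement GCAGGTACTAC matches the template at positions 75–85; the product starts at position 32.
The forward primer is identical to the top strand over positions 32–51: GACCCCCGTGAGAGACACAT.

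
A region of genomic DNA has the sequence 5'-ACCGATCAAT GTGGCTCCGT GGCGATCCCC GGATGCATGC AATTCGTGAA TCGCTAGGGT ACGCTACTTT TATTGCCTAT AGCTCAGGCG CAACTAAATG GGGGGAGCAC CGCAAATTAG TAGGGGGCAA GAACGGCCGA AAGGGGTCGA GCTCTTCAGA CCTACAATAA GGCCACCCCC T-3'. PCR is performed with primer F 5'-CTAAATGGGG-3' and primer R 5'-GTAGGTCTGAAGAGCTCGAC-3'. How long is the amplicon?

Forward primer CTAAATGGGG is found on the top strand at positions 94–103.
Reverse complement of the reverse primer: GTCGAGCTCTTCAGACCTAC. This occurs on the top strand at positions 146–165.
The product runs from position 94 to position 165, so its length is 165 − 94 + 1 = 72 bp.

72 bp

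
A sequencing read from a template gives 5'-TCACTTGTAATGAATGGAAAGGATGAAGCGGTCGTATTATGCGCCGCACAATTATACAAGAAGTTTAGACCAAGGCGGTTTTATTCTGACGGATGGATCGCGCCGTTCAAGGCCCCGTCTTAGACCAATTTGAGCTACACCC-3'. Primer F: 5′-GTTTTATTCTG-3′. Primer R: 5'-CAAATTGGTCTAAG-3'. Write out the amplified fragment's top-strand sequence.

5'-GTTTTATTCTGACGGATGGATCGCGCCGTTCAAGGCCCCGTCTTAGACCAATTTG-3'

Scanning the template, GTTTTATTCTG occurs at positions 78–88; this primer anneals to the bottom strand there with its 3' end pointing downstream.
Reverse complement of the reverse primer: CTTAGACCAATTTG. This occurs on the top strand at positions 119–132.
The product is the template from position 78 through 132 (55 bp).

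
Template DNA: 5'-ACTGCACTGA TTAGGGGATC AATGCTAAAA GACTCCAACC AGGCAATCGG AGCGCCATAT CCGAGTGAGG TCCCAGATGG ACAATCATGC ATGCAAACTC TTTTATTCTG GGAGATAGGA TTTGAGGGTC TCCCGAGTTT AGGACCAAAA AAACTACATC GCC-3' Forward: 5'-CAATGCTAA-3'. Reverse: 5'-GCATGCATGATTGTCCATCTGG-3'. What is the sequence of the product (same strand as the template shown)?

5'-CAATGCTAAAAGACTCCAACCAGGCAATCGGAGCGCCATATCCGAGTGAGGTCCCAGATGGACAATCATGCATGC-3'

The forward primer matches the template at positions 20–28.
The reverse primer's reverse complement is CCAGATGGACAATCATGCATGC, which matches the template at positions 73–94.
The product is the template from position 20 through 94 (75 bp).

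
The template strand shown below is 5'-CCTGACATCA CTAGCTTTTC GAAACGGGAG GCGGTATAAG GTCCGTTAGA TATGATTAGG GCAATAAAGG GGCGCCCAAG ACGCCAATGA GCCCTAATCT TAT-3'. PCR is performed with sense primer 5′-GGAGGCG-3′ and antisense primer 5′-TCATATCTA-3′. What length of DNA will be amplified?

The forward primer matches the template at positions 27–33.
The reverse primer's reverse complement is TAGATATGA, which matches the template at positions 47–55.
Product length = (reverse-primer end) − (forward-primer start) + 1 = 55 − 27 + 1 = 29 bp.

29 bp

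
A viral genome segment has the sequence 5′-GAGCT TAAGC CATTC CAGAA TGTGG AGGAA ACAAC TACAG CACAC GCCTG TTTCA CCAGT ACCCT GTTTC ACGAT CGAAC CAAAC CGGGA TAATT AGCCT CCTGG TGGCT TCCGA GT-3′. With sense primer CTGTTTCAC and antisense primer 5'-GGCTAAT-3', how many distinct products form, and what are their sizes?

The forward primer CTGTTTCAC matches the top strand at positions 48–56, 64–72.
The reverse primer's reverse complement is ATTAGCC, matching at positions 93–99.
Each forward site pairs with the reverse site to give a product ending at position 99: sizes 52, 36 bp.

Two products: 52 bp, 36 bp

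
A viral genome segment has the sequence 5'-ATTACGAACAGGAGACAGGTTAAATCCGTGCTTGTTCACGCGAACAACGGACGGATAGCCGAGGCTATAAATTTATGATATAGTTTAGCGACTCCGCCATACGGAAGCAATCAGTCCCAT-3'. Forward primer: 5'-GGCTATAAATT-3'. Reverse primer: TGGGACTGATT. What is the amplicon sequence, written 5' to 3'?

5'-GGCTATAAATTTATGATATAGTTTAGCGACTCCGCCATACGGAAGCAATCAGTCCCA-3'

Scanning the template, GGCTATAAATT occurs at positions 63–73; this primer anneals to the bottom strand there with its 3' end pointing downstream.
Taking the reverse complement of TGGGACTGATT gives AATCAGTCCCA, found at positions 109–119 on the template; the primer anneals here to the top strand with its 3' end pointing upstream.
The product is the template from position 63 through 119 (57 bp).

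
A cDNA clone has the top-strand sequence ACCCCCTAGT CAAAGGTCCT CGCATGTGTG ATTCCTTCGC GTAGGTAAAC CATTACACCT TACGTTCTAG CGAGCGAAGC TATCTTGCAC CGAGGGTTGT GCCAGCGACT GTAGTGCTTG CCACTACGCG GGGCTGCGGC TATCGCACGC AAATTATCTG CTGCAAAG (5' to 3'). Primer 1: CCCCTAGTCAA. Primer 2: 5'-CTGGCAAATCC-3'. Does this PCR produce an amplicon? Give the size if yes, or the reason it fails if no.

Primer 2 (CTGGCAAATCC) does not match the top strand, and its reverse complement GGATTTGCCAG does not match either.
With no annealing site for primer 2, no amplification occurs.

No product — primer 2 has no binding site in the template.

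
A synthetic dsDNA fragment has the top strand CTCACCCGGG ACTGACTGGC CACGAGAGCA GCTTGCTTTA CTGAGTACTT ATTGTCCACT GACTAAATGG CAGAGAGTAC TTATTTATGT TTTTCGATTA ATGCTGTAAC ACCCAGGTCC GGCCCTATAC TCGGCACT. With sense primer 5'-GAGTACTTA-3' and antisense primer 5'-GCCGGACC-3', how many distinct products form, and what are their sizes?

Two products: 81 bp, 49 bp

The forward primer GAGTACTTA matches the top strand at positions 43–51, 75–83.
The reverse primer's reverse complement is GGTCCGGC, matching at positions 116–123.
Each forward site pairs with the reverse site to give a product ending at position 123: sizes 81, 49 bp.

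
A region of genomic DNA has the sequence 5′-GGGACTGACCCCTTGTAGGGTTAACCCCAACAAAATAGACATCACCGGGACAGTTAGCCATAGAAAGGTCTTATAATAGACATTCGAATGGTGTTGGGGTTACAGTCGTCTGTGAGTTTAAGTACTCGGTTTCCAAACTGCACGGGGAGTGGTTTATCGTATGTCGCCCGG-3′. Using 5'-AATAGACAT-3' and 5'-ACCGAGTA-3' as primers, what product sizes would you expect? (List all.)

The forward primer AATAGACAT matches the top strand at positions 34–42, 75–83.
The reverse primer's reverse complement is TACTCGGT, matching at positions 123–130.
Each forward site pairs with the reverse site to give a product ending at position 130: sizes 97, 56 bp.

97 bp, 56 bp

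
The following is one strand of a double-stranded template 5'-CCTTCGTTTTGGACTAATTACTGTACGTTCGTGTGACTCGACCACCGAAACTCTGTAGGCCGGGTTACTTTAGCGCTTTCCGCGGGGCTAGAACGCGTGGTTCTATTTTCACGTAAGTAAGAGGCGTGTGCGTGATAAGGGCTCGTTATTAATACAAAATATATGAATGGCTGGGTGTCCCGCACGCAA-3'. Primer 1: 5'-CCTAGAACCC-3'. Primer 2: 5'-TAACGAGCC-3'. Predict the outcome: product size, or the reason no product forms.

No product — primer 1 has no binding site in the template.

Primer 1 (CCTAGAACCC) does not match the top strand, and its reverse complement GGGTTCTAGG does not match either.
With no annealing site for primer 1, no amplification occurs.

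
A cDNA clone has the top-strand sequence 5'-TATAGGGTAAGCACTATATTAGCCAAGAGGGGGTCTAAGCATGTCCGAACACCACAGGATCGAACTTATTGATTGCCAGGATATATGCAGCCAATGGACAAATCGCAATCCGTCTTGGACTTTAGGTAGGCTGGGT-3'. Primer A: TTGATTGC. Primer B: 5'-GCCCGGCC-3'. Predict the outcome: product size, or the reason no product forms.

Primer B (GCCCGGCC) does not match the top strand, and its reverse complement GGCCGGGC does not match either.
With no annealing site for primer B, no amplification occurs.

No product — primer B has no binding site in the template.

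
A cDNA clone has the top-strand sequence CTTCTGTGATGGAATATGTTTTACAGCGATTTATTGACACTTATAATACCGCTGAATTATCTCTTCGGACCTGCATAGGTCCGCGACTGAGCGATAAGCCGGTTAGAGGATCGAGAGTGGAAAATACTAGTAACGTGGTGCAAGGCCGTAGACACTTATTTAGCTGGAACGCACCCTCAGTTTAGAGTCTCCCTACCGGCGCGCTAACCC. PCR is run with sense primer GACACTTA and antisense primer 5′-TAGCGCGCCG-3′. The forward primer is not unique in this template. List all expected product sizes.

171 bp, 56 bp

The forward primer GACACTTA matches the top strand at positions 36–43, 151–158.
The reverse primer's reverse complement is CGGCGCGCTA, matching at positions 197–206.
Each forward site pairs with the reverse site to give a product ending at position 206: sizes 171, 56 bp.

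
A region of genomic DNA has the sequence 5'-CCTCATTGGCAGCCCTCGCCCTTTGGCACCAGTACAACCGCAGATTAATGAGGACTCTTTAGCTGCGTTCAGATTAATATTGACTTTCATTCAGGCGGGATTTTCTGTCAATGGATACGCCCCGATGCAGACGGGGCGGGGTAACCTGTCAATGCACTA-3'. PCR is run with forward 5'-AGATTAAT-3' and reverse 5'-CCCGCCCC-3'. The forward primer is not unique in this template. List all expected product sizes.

The forward primer AGATTAAT matches the top strand at positions 42–49, 71–78.
The reverse primer's reverse complement is GGGGCGGG, matching at positions 133–140.
Each forward site pairs with the reverse site to give a product ending at position 140: sizes 99, 70 bp.

99 bp, 70 bp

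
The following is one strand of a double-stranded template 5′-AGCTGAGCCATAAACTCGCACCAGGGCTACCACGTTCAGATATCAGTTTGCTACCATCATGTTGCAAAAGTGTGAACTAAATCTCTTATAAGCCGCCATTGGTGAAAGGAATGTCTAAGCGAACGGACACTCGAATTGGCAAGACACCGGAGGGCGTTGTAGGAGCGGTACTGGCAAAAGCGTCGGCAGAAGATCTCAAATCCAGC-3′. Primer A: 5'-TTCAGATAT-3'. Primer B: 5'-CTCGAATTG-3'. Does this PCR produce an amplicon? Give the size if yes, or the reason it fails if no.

No product — both primers anneal to the same strand and extend in the same direction.

Primer A (TTCAGATAT) matches the top strand at positions 35–43 (3' end points downstream).
Primer B (CTCGAATTG) also matches the top strand directly, at positions 130–138 — its reverse complement CAATTCGAG is not present.
Both primers anneal to the bottom strand with 3' ends pointing the same way, so neither can prime synthesis back toward the other.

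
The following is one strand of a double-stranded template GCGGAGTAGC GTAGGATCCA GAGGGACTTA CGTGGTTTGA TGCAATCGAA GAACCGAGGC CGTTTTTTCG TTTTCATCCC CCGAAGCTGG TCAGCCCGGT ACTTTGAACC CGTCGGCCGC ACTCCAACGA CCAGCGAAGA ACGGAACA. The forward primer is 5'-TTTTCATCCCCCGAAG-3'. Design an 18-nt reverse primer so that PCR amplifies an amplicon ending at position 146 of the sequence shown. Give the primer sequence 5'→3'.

5'-TTCCGTTCTTCGCTGGTC-3'

The forward primer binds at positions 71–86; the product's 3' end on the top strand is position 146.
The reverse primer anneals to the top strand over positions 129–146, i.e. to GACCAGCGAAGAACGGAA.
Its sequence written 5'→3' is the reverse complement: TTCCGTTCTTCGCTGGTC.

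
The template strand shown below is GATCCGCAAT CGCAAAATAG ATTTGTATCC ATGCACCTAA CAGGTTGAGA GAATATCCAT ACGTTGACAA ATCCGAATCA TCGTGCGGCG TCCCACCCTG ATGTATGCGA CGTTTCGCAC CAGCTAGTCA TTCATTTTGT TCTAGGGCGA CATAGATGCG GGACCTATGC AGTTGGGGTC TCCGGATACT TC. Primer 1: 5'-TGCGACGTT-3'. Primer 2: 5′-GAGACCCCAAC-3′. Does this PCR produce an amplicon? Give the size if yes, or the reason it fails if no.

Yes — a 77 bp product.

Primer 1 (TGCGACGTT) matches the top strand at positions 106–114; it acts as a forward primer.
Primer 2's reverse complement is GTTGGGGTCTC, matching the top strand at positions 172–182; it acts as a reverse primer.
The 3' ends face each other across positions 106–182, giving a 77 bp product.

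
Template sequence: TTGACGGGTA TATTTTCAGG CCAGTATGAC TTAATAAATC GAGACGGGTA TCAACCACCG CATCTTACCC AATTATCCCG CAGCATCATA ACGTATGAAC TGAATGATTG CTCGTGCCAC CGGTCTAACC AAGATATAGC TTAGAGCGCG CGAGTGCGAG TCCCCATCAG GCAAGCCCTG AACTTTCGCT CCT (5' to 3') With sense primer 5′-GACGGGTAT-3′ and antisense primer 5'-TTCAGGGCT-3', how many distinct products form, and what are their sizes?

Two products: 180 bp, 140 bp

The forward primer GACGGGTAT matches the top strand at positions 3–11, 43–51.
The reverse primer's reverse complement is AGCCCTGAA, matching at positions 174–182.
Each forward site pairs with the reverse site to give a product ending at position 182: sizes 180, 140 bp.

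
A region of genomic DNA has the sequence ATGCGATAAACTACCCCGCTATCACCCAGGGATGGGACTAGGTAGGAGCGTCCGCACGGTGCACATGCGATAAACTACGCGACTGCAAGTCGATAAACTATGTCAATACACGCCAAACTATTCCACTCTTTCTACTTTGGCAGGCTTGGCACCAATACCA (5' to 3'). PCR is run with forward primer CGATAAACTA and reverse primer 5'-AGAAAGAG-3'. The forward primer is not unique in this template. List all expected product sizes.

The forward primer CGATAAACTA matches the top strand at positions 4–13, 68–77, 91–100.
The reverse primer's reverse complement is CTCTTTCT, matching at positions 126–133.
Each forward site pairs with the reverse site to give a product ending at position 133: sizes 130, 66, 43 bp.

130 bp, 66 bp, 43 bp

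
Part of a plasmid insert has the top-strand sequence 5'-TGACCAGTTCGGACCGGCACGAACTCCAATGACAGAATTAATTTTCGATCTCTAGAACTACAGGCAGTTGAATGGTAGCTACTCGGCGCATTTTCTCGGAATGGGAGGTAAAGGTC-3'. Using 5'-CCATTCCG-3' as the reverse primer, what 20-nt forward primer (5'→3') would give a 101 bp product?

The reverse primer's reverse complement CGGAATGG matches the template at positions 97–104, so the product ends at position 104.
A 101 bp product then starts at position 104 − 101 + 1 = 4.
The forward primer is identical to the top strand there: CCAGTTCGGACCGGCACGAA.

5'-CCAGTTCGGACCGGCACGAA-3'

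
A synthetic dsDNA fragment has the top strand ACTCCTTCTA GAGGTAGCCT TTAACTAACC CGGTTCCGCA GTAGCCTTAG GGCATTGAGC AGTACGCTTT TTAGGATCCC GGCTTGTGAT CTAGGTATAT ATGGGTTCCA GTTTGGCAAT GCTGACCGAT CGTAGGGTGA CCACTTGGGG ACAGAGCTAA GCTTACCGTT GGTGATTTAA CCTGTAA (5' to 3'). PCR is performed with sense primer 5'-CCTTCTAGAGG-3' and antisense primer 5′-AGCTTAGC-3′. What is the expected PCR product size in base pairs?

The forward primer matches the template at positions 4–14.
Reverse complement of the reverse primer: GCTAAGCT. This occurs on the top strand at positions 156–163.
Amplicon spans positions 4–163: 160 bp.

160 bp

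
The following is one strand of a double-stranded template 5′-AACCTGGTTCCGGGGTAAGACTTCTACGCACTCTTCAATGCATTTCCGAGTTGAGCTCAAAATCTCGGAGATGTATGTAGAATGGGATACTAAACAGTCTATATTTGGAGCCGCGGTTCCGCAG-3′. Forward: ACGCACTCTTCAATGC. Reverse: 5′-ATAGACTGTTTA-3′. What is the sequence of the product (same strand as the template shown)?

The forward primer matches the template at positions 26–41.
The reverse primer's reverse complement is TAAACAGTCTAT, which matches the template at positions 91–102.
The product is the template from position 26 through 102 (77 bp).

5'-ACGCACTCTTCAATGCATTTCCGAGTTGAGCTCAAAATCTCGGAGATGTATGTAGAATGGGATACTAAACAGTCTAT-3'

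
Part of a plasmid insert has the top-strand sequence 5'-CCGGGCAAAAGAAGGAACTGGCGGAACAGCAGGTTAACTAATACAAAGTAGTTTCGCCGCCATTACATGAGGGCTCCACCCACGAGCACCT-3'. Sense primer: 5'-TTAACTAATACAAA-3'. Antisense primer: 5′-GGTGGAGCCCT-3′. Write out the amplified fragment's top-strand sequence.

5'-TTAACTAATACAAAGTAGTTTCGCCGCCATTACATGAGGGCTCCACC-3'

Forward primer TTAACTAATACAAA is found on the top strand at positions 34–47.
Reverse complement of the reverse primer: AGGGCTCCACC. This occurs on the top strand at positions 70–80.
The product is the template from position 34 through 80 (47 bp).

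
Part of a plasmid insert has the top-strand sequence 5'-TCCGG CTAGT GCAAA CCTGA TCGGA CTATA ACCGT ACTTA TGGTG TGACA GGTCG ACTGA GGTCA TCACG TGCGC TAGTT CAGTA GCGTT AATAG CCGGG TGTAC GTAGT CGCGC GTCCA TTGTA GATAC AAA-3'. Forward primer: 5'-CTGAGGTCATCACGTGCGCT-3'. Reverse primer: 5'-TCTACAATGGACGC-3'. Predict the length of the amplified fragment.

71 bp

The forward primer matches the template at positions 57–76.
Reverse complement of the reverse primer: GCGTCCATTGTAGA. This occurs on the top strand at positions 114–127.
Amplicon spans positions 57–127: 71 bp.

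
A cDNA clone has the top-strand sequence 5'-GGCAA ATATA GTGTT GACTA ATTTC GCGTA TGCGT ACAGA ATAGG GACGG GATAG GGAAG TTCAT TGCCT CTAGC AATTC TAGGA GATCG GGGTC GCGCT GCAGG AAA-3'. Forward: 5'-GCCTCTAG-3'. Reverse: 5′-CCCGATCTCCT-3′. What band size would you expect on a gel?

26 bp

Forward primer GCCTCTAG is found on the top strand at positions 67–74.
Taking the reverse complement of CCCGATCTCCT gives AGGAGATCGGG, found at positions 82–92 on the template; the primer anneals here to the top strand with its 3' end pointing upstream.
Product length = (reverse-primer end) − (forward-primer start) + 1 = 92 − 67 + 1 = 26 bp.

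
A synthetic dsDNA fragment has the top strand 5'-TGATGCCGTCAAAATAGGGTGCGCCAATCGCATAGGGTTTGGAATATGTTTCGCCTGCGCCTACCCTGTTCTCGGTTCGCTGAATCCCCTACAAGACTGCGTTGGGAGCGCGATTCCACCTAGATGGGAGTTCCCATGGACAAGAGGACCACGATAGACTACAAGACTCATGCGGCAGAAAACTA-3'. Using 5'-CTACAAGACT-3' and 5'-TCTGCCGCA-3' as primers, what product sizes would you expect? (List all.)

91 bp, 21 bp

The forward primer CTACAAGACT matches the top strand at positions 89–98, 159–168.
The reverse primer's reverse complement is TGCGGCAGA, matching at positions 171–179.
Each forward site pairs with the reverse site to give a product ending at position 179: sizes 91, 21 bp.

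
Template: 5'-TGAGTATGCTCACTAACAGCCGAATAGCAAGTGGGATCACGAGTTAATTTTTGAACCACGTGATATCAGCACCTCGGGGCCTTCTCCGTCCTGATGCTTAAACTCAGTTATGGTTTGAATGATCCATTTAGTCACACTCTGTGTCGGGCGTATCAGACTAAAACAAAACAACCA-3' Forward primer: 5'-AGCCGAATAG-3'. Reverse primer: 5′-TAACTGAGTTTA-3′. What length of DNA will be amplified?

93 bp

Forward primer AGCCGAATAG is found on the top strand at positions 18–27.
Taking the reverse complement of TAACTGAGTTTA gives TAAACTCAGTTA, found at positions 99–110 on the template; the primer anneals here to the top strand with its 3' end pointing upstream.
Product length = (reverse-primer end) − (forward-primer start) + 1 = 110 − 18 + 1 = 93 bp.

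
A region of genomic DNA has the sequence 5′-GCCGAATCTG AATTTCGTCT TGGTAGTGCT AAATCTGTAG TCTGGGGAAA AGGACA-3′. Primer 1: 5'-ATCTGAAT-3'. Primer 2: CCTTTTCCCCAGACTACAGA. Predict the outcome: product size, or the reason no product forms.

Yes — a 48 bp product.

Primer 1 (ATCTGAAT) matches the top strand at positions 6–13; it acts as a forward primer.
Primer 2's reverse complement is TCTGTAGTCTGGGGAAAAGG, matching the top strand at positions 34–53; it acts as a reverse primer.
The 3' ends face each other across positions 6–53, giving a 48 bp product.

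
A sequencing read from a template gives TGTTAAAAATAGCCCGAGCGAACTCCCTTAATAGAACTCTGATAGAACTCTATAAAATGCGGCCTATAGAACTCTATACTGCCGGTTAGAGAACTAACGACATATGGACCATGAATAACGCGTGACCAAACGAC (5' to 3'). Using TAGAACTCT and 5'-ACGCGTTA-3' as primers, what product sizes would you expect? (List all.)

The forward primer TAGAACTCT matches the top strand at positions 32–40, 43–51, 67–75.
The reverse primer's reverse complement is TAACGCGT, matching at positions 116–123.
Each forward site pairs with the reverse site to give a product ending at position 123: sizes 92, 81, 57 bp.

92 bp, 81 bp, 57 bp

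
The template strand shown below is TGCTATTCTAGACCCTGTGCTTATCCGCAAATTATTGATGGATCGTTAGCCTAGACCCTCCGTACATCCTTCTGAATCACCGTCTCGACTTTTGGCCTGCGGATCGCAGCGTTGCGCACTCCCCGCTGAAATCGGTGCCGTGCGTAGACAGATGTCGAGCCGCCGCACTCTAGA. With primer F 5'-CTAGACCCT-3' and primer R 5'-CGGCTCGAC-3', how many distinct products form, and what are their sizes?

The forward primer CTAGACCCT matches the top strand at positions 8–16, 51–59.
The reverse primer's reverse complement is GTCGAGCCG, matching at positions 154–162.
Each forward site pairs with the reverse site to give a product ending at position 162: sizes 155, 112 bp.

Two products: 155 bp, 112 bp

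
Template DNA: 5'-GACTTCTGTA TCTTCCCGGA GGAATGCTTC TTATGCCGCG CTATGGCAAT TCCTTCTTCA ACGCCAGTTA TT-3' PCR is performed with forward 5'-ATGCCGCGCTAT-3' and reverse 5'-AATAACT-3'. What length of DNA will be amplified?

40 bp

The forward primer matches the template at positions 33–44.
Taking the reverse complement of AATAACT gives AGTTATT, found at positions 66–72 on the template; the primer anneals here to the top strand with its 3' end pointing upstream.
Amplicon spans positions 33–72: 40 bp.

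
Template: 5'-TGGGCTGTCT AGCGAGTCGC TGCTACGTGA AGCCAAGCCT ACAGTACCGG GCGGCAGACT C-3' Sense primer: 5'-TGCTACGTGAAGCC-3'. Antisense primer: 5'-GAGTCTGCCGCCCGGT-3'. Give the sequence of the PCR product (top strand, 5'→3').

Forward primer TGCTACGTGAAGCC is found on the top strand at positions 21–34.
The reverse primer's reverse complement is ACCGGGCGGCAGACTC, which matches the template at positions 46–61.
The product is the template from position 21 through 61 (41 bp).

5'-TGCTACGTGAAGCCAAGCCTACAGTACCGGGCGGCAGACTC-3'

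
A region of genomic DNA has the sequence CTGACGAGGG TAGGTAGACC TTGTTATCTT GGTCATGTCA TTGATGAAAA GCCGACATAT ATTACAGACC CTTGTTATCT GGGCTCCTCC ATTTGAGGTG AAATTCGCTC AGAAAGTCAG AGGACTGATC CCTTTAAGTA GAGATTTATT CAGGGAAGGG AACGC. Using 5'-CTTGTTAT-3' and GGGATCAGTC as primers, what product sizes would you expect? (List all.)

The forward primer CTTGTTAT matches the top strand at positions 20–27, 71–78.
The reverse primer's reverse complement is GACTGATCCC, matching at positions 123–132.
Each forward site pairs with the reverse site to give a product ending at position 132: sizes 113, 62 bp.

113 bp, 62 bp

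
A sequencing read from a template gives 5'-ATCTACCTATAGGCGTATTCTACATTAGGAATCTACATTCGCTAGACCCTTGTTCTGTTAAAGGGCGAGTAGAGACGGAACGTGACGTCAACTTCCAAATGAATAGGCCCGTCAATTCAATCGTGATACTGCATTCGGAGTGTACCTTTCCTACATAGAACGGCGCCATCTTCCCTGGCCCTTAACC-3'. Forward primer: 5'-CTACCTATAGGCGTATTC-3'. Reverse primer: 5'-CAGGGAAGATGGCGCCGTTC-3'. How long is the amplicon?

175 bp

The forward primer matches the template at positions 3–20.
Taking the reverse complement of CAGGGAAGATGGCGCCGTTC gives GAACGGCGCCATCTTCCCTG, found at positions 158–177 on the template; the primer anneals here to the top strand with its 3' end pointing upstream.
Amplicon spans positions 3–177: 175 bp.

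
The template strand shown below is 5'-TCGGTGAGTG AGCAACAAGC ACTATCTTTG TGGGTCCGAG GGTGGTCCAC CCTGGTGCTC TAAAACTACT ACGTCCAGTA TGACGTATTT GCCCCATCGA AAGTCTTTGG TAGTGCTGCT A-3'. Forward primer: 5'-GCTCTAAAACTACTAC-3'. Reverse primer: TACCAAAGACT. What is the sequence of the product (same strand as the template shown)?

Forward primer GCTCTAAAACTACTAC is found on the top strand at positions 57–72.
Taking the reverse complement of TACCAAAGACT gives AGTCTTTGGTA, found at positions 102–112 on the template; the primer anneals here to the top strand with its 3' end pointing upstream.
The product is the template from position 57 through 112 (56 bp).

5'-GCTCTAAAACTACTACGTCCAGTATGACGTATTTGCCCCATCGAAAGTCTTTGGTA-3'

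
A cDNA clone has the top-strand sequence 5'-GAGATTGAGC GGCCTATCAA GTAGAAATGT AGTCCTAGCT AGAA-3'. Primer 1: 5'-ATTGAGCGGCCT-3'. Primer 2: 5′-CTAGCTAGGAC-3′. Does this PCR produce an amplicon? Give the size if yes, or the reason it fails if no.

Yes — a 39 bp product.

Primer 1 (ATTGAGCGGCCT) matches the top strand at positions 4–15; it acts as a forward primer.
Primer 2's reverse complement is GTCCTAGCTAG, matching the top strand at positions 32–42; it acts as a reverse primer.
The 3' ends face each other across positions 4–42, giving a 39 bp product.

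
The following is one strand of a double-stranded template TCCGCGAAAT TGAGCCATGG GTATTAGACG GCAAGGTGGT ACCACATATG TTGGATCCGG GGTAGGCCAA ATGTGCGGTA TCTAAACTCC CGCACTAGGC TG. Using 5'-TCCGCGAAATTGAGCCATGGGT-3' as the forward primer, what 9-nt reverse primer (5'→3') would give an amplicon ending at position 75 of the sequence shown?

5'-CACATTTGG-3'

The forward primer binds at positions 1–22; the product's 3' end on the top strand is position 75.
The reverse primer anneals to the top strand over positions 67–75, i.e. to CCAAATGTG.
Its sequence written 5'→3' is the reverse complement: CACATTTGG.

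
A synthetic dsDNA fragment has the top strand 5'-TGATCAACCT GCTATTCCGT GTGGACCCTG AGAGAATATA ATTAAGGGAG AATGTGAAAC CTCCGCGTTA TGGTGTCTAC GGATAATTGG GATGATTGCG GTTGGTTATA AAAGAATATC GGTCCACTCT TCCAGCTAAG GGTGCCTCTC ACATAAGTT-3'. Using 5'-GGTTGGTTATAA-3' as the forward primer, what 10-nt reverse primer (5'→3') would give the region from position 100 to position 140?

5'-CTTAGCTGGA-3'

The product's 3' end on the top strand is position 140.
The reverse primer anneals to the top strand over positions 131–140, i.e. to TCCAGCTAAG.
Its sequence written 5'→3' is the reverse complement: CTTAGCTGGA.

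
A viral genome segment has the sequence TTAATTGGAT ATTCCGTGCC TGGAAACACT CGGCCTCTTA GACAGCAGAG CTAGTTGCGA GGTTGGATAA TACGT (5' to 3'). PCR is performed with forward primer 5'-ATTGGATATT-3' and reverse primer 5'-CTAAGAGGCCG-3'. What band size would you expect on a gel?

The forward primer matches the template at positions 4–13.
Taking the reverse complement of CTAAGAGGCCG gives CGGCCTCTTAG, found at positions 31–41 on the template; the primer anneals here to the top strand with its 3' end pointing upstream.
Amplicon spans positions 4–41: 38 bp.

38 bp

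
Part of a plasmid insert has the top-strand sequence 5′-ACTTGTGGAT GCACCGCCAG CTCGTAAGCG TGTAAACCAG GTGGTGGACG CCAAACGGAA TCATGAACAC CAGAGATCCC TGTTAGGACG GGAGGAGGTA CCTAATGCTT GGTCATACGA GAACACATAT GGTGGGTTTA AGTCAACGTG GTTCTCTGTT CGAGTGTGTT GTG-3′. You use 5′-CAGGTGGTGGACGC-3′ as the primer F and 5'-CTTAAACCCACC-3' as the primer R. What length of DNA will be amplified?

105 bp

Scanning the template, CAGGTGGTGGACGC occurs at positions 38–51; this primer anneals to the bottom strand there with its 3' end pointing downstream.
Reverse complement of the reverse primer: GGTGGGTTTAAG. This occurs on the top strand at positions 131–142.
Product length = (reverse-primer end) − (forward-primer start) + 1 = 142 − 38 + 1 = 105 bp.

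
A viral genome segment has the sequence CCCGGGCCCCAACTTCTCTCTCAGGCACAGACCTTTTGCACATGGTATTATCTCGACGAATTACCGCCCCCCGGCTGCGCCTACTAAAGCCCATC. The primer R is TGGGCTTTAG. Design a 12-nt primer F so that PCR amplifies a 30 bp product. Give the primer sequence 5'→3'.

The reverse primer's reverse complement CTAAAGCCCA matches the template at positions 84–93, so the product ends at position 93.
A 30 bp product then starts at position 93 − 30 + 1 = 64.
The forward primer is identical to the top strand there: CCGCCCCCCGGC.

5'-CCGCCCCCCGGC-3'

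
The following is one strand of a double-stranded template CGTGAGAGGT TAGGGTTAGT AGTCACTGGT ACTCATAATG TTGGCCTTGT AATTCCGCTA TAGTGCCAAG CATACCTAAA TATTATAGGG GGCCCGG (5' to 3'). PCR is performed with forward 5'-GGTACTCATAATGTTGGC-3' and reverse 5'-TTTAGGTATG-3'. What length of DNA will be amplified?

53 bp

The forward primer matches the template at positions 28–45.
Reverse complement of the reverse primer: CATACCTAAA. This occurs on the top strand at positions 71–80.
Amplicon spans positions 28–80: 53 bp.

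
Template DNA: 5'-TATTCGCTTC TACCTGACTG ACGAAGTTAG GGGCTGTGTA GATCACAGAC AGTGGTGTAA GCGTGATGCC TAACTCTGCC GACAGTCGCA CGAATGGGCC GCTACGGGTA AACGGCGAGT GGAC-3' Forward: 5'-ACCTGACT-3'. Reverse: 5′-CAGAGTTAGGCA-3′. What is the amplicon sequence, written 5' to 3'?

The forward primer matches the template at positions 12–19.
The reverse primer's reverse complement is TGCCTAACTCTG, which matches the template at positions 67–78.
The product is the template from position 12 through 78 (67 bp).

5'-ACCTGACTGACGAAGTTAGGGGCTGTGTAGATCACAGACAGTGGTGTAAGCGTGATGCCTAACTCTG-3'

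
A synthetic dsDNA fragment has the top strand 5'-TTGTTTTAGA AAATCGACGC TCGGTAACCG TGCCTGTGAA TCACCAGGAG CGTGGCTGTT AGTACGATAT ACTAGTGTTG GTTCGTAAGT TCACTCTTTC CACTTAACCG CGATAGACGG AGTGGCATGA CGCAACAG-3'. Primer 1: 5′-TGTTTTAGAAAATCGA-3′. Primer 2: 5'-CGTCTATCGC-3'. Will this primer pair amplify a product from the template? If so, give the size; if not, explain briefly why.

Yes — a 118 bp product.

Primer 1 (TGTTTTAGAAAATCGA) matches the top strand at positions 2–17; it acts as a forward primer.
Primer 2's reverse complement is GCGATAGACG, matching the top strand at positions 110–119; it acts as a reverse primer.
The 3' ends face each other across positions 2–119, giving a 118 bp product.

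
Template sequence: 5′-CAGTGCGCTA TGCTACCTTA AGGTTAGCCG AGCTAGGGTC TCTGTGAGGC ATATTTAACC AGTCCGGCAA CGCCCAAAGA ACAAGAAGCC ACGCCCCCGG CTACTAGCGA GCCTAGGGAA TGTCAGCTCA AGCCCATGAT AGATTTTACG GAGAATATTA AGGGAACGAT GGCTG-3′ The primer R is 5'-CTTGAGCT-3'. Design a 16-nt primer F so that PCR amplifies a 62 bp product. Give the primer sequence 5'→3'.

The reverse primer's reverse complement AGCTCAAG matches the template at positions 125–132, so the product ends at position 132.
A 62 bp product then starts at position 132 − 62 + 1 = 71.
The forward primer is identical to the top strand there: CGCCCAAAGAACAAGA.

5'-CGCCCAAAGAACAAGA-3'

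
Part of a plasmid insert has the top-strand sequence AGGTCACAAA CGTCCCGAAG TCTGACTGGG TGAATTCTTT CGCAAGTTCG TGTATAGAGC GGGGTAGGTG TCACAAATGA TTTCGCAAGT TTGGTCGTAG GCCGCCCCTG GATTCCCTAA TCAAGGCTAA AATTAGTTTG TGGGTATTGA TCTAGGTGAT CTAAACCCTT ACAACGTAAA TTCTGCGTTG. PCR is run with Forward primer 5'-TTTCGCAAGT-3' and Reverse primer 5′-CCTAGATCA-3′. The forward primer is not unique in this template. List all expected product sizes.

The forward primer TTTCGCAAGT matches the top strand at positions 38–47, 81–90.
The reverse primer's reverse complement is TGATCTAGG, matching at positions 148–156.
Each forward site pairs with the reverse site to give a product ending at position 156: sizes 119, 76 bp.

119 bp, 76 bp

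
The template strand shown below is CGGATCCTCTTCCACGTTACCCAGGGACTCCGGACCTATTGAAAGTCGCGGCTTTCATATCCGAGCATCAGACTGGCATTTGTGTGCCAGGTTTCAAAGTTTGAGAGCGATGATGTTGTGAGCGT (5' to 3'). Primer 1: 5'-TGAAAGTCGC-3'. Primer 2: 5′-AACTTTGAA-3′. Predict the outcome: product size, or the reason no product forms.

Yes — a 62 bp product.

Primer 1 (TGAAAGTCGC) matches the top strand at positions 40–49; it acts as a forward primer.
Primer 2's reverse complement is TTCAAAGTT, matching the top strand at positions 93–101; it acts as a reverse primer.
The 3' ends face each other across positions 40–101, giving a 62 bp product.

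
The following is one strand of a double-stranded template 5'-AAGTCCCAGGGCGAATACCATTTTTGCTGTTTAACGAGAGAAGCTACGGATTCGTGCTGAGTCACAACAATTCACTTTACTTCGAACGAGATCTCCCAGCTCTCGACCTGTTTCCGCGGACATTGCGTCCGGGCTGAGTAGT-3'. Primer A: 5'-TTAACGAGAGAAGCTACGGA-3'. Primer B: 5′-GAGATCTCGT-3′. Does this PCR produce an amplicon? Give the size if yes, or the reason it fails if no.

Primer A (TTAACGAGAGAAGCTACGGA) matches the top strand at positions 31–50; it acts as a forward primer.
Primer B's reverse complement is ACGAGATCTC, matching the top strand at positions 86–95; it acts as a reverse primer.
The 3' ends face each other across positions 31–95, giving a 65 bp product.

Yes — a 65 bp product.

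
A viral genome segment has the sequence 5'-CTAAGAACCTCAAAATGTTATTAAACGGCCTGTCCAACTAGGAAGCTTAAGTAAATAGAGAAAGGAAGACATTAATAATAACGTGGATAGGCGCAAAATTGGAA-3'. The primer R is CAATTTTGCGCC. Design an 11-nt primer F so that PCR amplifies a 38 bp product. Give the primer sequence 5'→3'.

5'-GGAAGACATTA-3'

The reverse primer's reverse complement GGCGCAAAATTG matches the template at positions 90–101, so the product ends at position 101.
A 38 bp product then starts at position 101 − 38 + 1 = 64.
The forward primer is identical to the top strand there: GGAAGACATTA.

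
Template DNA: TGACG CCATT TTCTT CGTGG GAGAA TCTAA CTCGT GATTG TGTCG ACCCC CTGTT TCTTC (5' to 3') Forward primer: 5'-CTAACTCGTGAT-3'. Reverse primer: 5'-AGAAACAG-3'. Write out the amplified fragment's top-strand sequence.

5'-CTAACTCGTGATTGTGTCGACCCCCTGTTTCT-3'

Scanning the template, CTAACTCGTGAT occurs at positions 27–38; this primer anneals to the bottom strand there with its 3' end pointing downstream.
Reverse complement of the reverse primer: CTGTTTCT. This occurs on the top strand at positions 51–58.
The product is the template from position 27 through 58 (32 bp).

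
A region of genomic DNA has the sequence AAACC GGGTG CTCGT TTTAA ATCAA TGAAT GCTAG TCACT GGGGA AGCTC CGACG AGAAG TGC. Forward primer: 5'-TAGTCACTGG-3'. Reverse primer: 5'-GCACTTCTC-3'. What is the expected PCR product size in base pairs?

Scanning the template, TAGTCACTGG occurs at positions 33–42; this primer anneals to the bottom strand there with its 3' end pointing downstream.
Taking the reverse complement of GCACTTCTC gives GAGAAGTGC, found at positions 55–63 on the template; the primer anneals here to the top strand with its 3' end pointing upstream.
Amplicon spans positions 33–63: 31 bp.

31 bp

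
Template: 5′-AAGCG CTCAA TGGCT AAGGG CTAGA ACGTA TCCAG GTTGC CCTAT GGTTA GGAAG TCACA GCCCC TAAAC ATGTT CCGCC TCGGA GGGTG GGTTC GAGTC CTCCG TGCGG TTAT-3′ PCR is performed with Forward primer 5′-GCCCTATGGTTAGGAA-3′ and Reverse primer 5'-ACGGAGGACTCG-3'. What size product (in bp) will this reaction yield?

68 bp

The forward primer matches the template at positions 39–54.
Taking the reverse complement of ACGGAGGACTCG gives CGAGTCCTCCGT, found at positions 95–106 on the template; the primer anneals here to the top strand with its 3' end pointing upstream.
The product runs from position 39 to position 106, so its length is 106 − 39 + 1 = 68 bp.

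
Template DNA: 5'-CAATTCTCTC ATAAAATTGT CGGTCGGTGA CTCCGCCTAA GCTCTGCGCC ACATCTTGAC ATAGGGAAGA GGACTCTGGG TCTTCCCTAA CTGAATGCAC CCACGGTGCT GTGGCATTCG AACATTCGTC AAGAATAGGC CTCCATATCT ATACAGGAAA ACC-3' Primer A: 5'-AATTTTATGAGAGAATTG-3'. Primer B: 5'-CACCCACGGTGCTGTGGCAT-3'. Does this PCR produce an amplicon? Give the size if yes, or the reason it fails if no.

Primer A (AATTTTATGAGAGAATTG) has reverse complement CAATTCTCTCATAAAATT, which matches the top strand at positions 1–18; primer A anneals to the top strand there with its 3' end pointing upstream toward position 1.
Primer B (CACCCACGGTGCTGTGGCAT) matches the top strand directly at positions 98–117; it anneals to the bottom strand with its 3' end pointing downstream toward position 117.
The 3' ends diverge (primer A extends toward position 1, primer B toward position 163), so the primers never converge on a shared product.

No product — the primers' 3' ends point away from each other.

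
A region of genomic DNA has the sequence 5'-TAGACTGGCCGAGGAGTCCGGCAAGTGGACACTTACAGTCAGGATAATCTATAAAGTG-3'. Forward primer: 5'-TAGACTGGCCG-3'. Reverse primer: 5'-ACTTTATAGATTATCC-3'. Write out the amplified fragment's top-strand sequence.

Scanning the template, TAGACTGGCCG occurs at positions 1–11; this primer anneals to the bottom strand there with its 3' end pointing downstream.
Taking the reverse complement of ACTTTATAGATTATCC gives GGATAATCTATAAAGT, found at positions 42–57 on the template; the primer anneals here to the top strand with its 3' end pointing upstream.
The product is the template from position 1 through 57 (57 bp).

5'-TAGACTGGCCGAGGAGTCCGGCAAGTGGACACTTACAGTCAGGATAATCTATAAAGT-3'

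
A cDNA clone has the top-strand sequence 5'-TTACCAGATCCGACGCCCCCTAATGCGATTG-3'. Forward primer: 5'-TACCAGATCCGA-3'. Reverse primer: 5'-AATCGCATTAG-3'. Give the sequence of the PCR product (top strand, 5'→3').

Scanning the template, TACCAGATCCGA occurs at positions 2–13; this primer anneals to the bottom strand there with its 3' end pointing downstream.
Reverse complement of the reverse primer: CTAATGCGATT. This occurs on the top strand at positions 20–30.
The product is the template from position 2 through 30 (29 bp).

5'-TACCAGATCCGACGCCCCCTAATGCGATT-3'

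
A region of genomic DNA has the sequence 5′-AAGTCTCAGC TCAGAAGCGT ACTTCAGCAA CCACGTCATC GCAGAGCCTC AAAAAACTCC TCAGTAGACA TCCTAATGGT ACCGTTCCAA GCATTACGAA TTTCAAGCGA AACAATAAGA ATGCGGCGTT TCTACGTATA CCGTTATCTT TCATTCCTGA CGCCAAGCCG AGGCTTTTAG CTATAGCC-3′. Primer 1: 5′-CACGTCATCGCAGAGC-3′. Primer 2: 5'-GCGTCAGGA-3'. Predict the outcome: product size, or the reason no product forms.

Yes — a 132 bp product.

Primer 1 (CACGTCATCGCAGAGC) matches the top strand at positions 32–47; it acts as a forward primer.
Primer 2's reverse complement is TCCTGACGC, matching the top strand at positions 155–163; it acts as a reverse primer.
The 3' ends face each other across positions 32–163, giving a 132 bp product.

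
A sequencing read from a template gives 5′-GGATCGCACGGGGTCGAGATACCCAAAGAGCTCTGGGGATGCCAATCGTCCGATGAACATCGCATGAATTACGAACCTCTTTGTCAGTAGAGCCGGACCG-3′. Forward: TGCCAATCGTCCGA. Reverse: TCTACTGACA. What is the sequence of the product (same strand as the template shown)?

The forward primer matches the template at positions 40–53.
Reverse complement of the reverse primer: TGTCAGTAGA. This occurs on the top strand at positions 82–91.
The product is the template from position 40 through 91 (52 bp).

5'-TGCCAATCGTCCGATGAACATCGCATGAATTACGAACCTCTTTGTCAGTAGA-3'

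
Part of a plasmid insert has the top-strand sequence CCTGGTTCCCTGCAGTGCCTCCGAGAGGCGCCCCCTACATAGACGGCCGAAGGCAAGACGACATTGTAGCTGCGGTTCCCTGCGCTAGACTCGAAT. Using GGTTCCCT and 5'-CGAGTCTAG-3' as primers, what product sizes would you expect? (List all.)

90 bp, 20 bp

The forward primer GGTTCCCT matches the top strand at positions 4–11, 74–81.
The reverse primer's reverse complement is CTAGACTCG, matching at positions 85–93.
Each forward site pairs with the reverse site to give a product ending at position 93: sizes 90, 20 bp.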